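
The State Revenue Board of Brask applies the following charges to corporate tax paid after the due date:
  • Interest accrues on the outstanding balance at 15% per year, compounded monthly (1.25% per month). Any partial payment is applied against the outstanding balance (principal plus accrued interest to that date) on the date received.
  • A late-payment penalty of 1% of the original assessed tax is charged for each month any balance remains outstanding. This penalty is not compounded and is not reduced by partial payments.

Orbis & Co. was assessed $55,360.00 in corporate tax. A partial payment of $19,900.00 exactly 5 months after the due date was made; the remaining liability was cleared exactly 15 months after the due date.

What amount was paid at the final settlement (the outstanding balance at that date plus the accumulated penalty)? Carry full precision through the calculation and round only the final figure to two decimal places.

Balance at month 5: $55,360.0000 × (1 + 0.0125)^5 = $58,907.5880…
After $19,900.00 payment: $58,907.5880… − $19,900.00 = $39,007.5880…
Balance at month 15: $39,007.5880… × (1 + 0.0125)^10 = $44,167.1541…
Penalty: 15 × 1% × $55,360.00 = $8,304.00
Final settlement = outstanding balance + penalty = $44,167.1541… + $8,304.00 = $52,471.15

$52,471.15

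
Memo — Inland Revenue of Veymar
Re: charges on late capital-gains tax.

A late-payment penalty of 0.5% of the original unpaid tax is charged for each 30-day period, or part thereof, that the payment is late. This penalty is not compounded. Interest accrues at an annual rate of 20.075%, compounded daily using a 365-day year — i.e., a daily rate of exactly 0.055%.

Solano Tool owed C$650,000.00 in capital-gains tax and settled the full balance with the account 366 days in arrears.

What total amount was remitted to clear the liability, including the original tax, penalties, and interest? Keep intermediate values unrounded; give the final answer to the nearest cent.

Penalty periods: ⌈366/30⌉ = 13; penalty = 13 × 0.5% × C$650,000.00 = C$42,250.00
Interest: C$650,000.00 × ((1 + 0.00055)^366 − 1) = C$650,000.00 × 0.22292394… = C$144,900.5605…
Total = C$650,000.00 + C$42,250.0000 + C$144,900.5605… = C$837,150.56

C$837,150.56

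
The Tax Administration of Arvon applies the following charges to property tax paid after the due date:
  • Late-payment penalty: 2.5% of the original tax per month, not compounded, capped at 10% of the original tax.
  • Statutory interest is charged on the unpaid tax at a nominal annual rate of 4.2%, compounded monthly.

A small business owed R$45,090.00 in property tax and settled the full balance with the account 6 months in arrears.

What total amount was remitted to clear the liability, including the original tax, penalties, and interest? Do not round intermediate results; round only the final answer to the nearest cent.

R$50,554.21

Penalty (uncapped): 6 × 2.5% × R$45,090.00 = R$6,763.50; cap = 10% × R$45,090.00 = R$4,509.00 → penalty = R$4,509.00
Interest (4.2%/yr ÷ 12 = 0.35%/month): R$45,090.00 × ((1 + 0.0035)^6 − 1) = R$955.2141…
Total = R$45,090.00 + R$4,509.0000 + R$955.2141… = R$50,554.21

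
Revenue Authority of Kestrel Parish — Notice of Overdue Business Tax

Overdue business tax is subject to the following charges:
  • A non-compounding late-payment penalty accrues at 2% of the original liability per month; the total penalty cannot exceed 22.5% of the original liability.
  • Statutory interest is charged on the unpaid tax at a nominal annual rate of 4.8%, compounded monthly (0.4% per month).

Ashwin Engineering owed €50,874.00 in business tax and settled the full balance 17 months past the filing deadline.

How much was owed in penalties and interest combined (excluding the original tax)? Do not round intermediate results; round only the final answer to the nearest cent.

€15,019.03

Penalty (uncapped): 17 × 2% × €50,874.00 = €17,297.16; cap = 22.5% × €50,874.00 = €11,446.65 → penalty = €11,446.65
Interest: €50,874.00 × ((1 + 0.004)^17 − 1) = €50,874.00 × 0.0702201… = €3,572.3792…
Penalties + interest = €11,446.6500 + €3,572.3792… = €15,019.03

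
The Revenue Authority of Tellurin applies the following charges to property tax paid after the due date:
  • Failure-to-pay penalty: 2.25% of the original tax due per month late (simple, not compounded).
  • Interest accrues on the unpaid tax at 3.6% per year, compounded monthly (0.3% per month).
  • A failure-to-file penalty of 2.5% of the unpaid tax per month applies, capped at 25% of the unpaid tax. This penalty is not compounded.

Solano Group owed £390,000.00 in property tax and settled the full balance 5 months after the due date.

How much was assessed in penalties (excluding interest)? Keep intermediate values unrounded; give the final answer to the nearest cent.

£92,625.00

Failure-to-file: 5 × 2.5% × £390,000.00 = £48,750.00 (under the 25% cap)
Failure-to-pay penalty: 5 × 2.25% × £390,000.00 = £43,875.00
Total penalty = £48,750.00 + £43,875.00 = £92,625.00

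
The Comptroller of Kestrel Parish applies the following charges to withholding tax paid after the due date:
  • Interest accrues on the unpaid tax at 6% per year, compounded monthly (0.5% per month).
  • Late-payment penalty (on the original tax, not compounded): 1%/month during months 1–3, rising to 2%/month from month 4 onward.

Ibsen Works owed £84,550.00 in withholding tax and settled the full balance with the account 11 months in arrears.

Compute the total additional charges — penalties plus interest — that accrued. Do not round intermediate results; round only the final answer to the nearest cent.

Penalty, months 1–3: 3 × 1% × £84,550.00 = £2,536.50
Penalty, months 4–11: 8 × 2% × £84,550.00 = £13,528.00
Interest: £84,550.00 × ((1 + 0.005)^11 − 1) = £84,550.00 × 0.0563958… = £4,768.2677…
Penalties + interest = £16,064.5000 + £4,768.2677… = £20,832.77

£20,832.77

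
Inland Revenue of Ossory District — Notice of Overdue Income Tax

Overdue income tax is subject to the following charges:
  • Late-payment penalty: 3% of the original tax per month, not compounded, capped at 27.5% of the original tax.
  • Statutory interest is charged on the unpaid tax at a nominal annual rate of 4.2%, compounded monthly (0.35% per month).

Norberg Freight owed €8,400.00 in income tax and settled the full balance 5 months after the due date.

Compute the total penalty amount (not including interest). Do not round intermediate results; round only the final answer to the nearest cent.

€1,260.00

Penalty: 5 × 3% × €8,400.00 = €1,260.00 (below the 27.5% cap of €2,310.00)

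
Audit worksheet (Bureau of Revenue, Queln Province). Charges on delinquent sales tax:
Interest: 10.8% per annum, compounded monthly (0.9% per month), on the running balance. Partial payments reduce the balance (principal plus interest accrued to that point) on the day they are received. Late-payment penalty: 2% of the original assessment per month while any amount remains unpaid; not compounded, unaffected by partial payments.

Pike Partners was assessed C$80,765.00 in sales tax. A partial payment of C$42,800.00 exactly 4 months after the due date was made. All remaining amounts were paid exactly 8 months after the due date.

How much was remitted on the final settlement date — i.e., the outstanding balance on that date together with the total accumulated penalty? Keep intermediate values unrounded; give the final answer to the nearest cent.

C$55,327.26

Balance at month 4: C$80,765.0000 × (1 + 0.009)^4 = C$83,712.0278…
After C$42,800.00 payment: C$83,712.0278… − C$42,800.00 = C$40,912.0278…
Balance at month 8: C$40,912.0278… × (1 + 0.009)^4 = C$42,404.8636…
Penalty: 8 × 2% × C$80,765.00 = C$12,922.40
Final settlement = outstanding balance + penalty = C$42,404.8636… + C$12,922.40 = C$55,327.26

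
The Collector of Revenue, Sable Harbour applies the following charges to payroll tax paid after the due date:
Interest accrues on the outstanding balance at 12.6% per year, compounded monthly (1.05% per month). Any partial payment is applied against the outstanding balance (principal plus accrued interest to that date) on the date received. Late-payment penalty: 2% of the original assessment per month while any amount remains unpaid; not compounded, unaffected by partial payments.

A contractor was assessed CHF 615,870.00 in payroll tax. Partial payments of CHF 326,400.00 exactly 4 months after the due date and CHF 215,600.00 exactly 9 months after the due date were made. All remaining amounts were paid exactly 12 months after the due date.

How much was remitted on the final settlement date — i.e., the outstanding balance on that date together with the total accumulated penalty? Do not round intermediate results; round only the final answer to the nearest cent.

Balance at month 4: CHF 615,870.0000 × (1 + 0.0105)^4 = CHF 642,146.7973…
After CHF 326,400.00 payment: CHF 642,146.7973… − CHF 326,400.00 = CHF 315,746.7973…
Balance at month 9: CHF 315,746.7973… × (1 + 0.0105)^5 = CHF 332,675.2894…
After CHF 215,600.00 payment: CHF 332,675.2894… − CHF 215,600.00 = CHF 117,075.2894…
Balance at month 12: CHF 117,075.2894… × (1 + 0.0105)^3 = CHF 120,802.0192…
Penalty: 12 × 2% × CHF 615,870.00 = CHF 147,808.80
Final settlement = outstanding balance + penalty = CHF 120,802.0192… + CHF 147,808.80 = CHF 268,610.82

CHF 268,610.82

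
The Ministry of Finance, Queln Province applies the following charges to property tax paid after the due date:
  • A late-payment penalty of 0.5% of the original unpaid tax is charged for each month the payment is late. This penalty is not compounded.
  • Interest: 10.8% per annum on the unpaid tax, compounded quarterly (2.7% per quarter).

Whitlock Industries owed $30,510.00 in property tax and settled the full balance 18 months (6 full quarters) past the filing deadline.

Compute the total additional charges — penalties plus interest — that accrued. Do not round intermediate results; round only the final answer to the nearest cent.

Late-payment penalty = 0.5% × $30,510.00 × 18 mo = $2,745.90
Interest: $30,510.00 × ((1 + 0.027)^6 − 1) = $30,510.00 × 0.1733367… = $5,288.5033…
Penalties + interest = $2,745.9000 + $5,288.5033… = $8,034.40

$8,034.40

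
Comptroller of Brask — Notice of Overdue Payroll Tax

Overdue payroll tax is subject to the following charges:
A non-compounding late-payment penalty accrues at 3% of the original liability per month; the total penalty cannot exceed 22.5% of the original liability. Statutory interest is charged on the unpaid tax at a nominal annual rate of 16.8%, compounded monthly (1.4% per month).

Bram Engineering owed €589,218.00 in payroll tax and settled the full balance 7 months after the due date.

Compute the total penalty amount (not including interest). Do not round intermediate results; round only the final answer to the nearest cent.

Penalty: 7 × 3% × €589,218.00 = €123,735.78 (below the 22.5% cap of €132,574.05)

€123,735.78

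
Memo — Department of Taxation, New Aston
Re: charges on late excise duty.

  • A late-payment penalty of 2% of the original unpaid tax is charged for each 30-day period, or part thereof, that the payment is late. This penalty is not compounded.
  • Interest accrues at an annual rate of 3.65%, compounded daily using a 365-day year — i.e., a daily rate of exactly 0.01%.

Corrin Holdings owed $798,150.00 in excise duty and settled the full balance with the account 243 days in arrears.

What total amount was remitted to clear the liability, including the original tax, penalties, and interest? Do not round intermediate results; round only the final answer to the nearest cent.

$961,448.62

Penalty periods: ⌈243/30⌉ = 9; penalty = 9 × 2% × $798,150.00 = $143,667.00
Interest: $798,150.00 × ((1 + 0.0001)^243 − 1) = $798,150.00 × 0.02459641… = $19,631.6217…
Total = $798,150.00 + $143,667.0000 + $19,631.6217… = $961,448.62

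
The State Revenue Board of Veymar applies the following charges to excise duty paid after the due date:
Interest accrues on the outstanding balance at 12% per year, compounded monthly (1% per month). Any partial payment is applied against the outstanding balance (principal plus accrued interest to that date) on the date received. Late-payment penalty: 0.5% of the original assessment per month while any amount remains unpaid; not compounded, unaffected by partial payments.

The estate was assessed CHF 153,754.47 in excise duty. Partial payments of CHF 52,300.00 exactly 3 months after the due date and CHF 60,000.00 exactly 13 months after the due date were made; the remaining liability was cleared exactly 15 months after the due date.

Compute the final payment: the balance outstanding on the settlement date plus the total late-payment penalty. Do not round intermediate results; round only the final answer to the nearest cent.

CHF 69,896.80

Balance at month 3: CHF 153,754.4700 × (1 + 0.01)^3 = CHF 158,413.3842…
After CHF 52,300.00 payment: CHF 158,413.3842… − CHF 52,300.00 = CHF 106,113.3842…
Balance at month 13: CHF 106,113.3842… × (1 + 0.01)^10 = CHF 117,215.1920…
After CHF 60,000.00 payment: CHF 117,215.1920… − CHF 60,000.00 = CHF 57,215.1920…
Balance at month 15: CHF 57,215.1920… × (1 + 0.01)^2 = CHF 58,365.2173…
Penalty: 15 × 0.5% × CHF 153,754.47 = CHF 11,531.59…
Final settlement = outstanding balance + penalty = CHF 58,365.2173… + CHF 11,531.59… = CHF 69,896.80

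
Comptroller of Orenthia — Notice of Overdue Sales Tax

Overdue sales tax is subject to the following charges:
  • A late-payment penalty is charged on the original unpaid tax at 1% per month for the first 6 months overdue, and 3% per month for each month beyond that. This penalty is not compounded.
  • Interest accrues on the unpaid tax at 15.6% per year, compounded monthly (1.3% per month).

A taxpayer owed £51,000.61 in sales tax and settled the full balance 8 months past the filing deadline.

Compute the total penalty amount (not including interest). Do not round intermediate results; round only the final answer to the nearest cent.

£6,120.07

Penalty, months 1–6: 6 × 1% × £51,000.61 = £3,060.04…
Penalty, months 7–8: 2 × 3% × £51,000.61 = £3,060.04…
Total penalty = £3,060.04… + £3,060.04… = £6,120.07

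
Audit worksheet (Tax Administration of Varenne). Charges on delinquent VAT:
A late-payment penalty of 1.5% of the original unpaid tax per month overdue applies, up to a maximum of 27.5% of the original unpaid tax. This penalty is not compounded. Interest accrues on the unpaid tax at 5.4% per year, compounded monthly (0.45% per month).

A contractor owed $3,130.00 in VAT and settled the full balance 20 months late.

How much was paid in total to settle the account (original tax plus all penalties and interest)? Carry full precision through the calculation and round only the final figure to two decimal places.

$4,284.82

Penalty (uncapped): 20 × 1.5% × $3,130.00 = $939.00; cap = 27.5% × $3,130.00 = $860.75 → penalty = $860.75
Interest: $3,130.00 × ((1 + 0.0045)^20 − 1) = $3,130.00 × 0.0939534… = $294.0741…
Total = $3,130.00 + $860.7500 + $294.0741… = $4,284.82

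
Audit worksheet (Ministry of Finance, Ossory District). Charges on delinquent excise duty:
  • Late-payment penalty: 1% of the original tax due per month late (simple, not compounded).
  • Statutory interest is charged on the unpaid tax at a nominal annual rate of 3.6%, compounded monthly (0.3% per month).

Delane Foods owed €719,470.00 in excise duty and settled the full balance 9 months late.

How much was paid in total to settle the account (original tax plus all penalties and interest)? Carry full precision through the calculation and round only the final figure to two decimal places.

Late-payment penalty: 9 × 1% × €719,470.00 = €64,752.30
Interest: €719,470.00 × ((1 + 0.003)^9 − 1) = €719,470.00 × 0.0273263… = €19,660.4374…
Total = €719,470.00 + €64,752.3000 + €19,660.4374… = €803,882.74

€803,882.74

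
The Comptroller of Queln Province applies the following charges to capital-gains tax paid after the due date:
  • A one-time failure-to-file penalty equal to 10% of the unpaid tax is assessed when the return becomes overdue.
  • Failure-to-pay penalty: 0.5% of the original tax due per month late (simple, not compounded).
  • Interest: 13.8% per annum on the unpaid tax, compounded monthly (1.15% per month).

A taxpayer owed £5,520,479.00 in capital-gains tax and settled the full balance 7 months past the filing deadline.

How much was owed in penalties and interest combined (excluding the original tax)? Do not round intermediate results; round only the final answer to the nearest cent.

£1,205,292.24

Failure-to-file penalty: 10% × £5,520,479.00 = £552,047.90
Failure-to-pay penalty: 7 × 0.5% × £5,520,479.00 = £193,216.77…
Interest: £5,520,479.00 × ((1 + 0.0115)^7 − 1) = £5,520,479.00 × 0.0833311… = £460,027.5711…
Penalties + interest = £745,264.6650 + £460,027.5711… = £1,205,292.24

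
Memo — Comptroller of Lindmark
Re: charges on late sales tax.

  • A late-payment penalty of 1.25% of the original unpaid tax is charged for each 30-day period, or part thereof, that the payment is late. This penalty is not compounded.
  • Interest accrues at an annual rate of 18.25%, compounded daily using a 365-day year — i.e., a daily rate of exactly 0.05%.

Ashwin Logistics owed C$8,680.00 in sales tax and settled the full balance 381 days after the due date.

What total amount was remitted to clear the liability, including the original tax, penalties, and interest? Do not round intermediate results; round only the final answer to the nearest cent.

C$11,911.54

Penalty periods: ⌈381/30⌉ = 13; penalty = 13 × 1.25% × C$8,680.00 = C$1,410.50
Interest: C$8,680.00 × ((1 + 0.0005)^381 − 1) = C$8,680.00 × 0.20979677… = C$1,821.0360…
Total = C$8,680.00 + C$1,410.5000 + C$1,821.0360… = C$11,911.54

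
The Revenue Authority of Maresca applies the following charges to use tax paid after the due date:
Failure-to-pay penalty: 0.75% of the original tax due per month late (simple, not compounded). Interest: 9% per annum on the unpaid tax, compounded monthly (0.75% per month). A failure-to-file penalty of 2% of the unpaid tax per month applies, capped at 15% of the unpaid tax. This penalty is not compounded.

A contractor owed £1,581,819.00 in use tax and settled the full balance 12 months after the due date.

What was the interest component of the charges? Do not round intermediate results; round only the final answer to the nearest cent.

£148,385.53

Interest: £1,581,819.00 × ((1 + 0.0075)^12 − 1) = £1,581,819.00 × 0.0938069… = £148,385.5331…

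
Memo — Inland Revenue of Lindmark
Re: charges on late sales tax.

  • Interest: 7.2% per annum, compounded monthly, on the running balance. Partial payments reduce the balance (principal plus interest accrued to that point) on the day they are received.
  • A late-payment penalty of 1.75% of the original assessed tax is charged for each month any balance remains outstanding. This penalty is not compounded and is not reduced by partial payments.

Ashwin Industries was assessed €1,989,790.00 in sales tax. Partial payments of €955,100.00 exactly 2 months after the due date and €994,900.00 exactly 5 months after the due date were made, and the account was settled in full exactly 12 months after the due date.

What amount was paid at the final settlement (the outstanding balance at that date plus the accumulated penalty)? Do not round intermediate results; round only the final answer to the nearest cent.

€504,310.57

Monthly rate = 7.2% ÷ 12 = 0.6%
Balance at month 2: €1,989,790.0000 × (1 + 0.006)^2 = €2,013,739.1124…
After €955,100.00 payment: €2,013,739.1124… − €955,100.00 = €1,058,639.1124…
Balance at month 5: €1,058,639.1124… × (1 + 0.006)^3 = €1,077,809.1782…
After €994,900.00 payment: €1,077,809.1782… − €994,900.00 = €82,909.1782…
Balance at month 12: €82,909.1782… × (1 + 0.006)^7 = €86,454.6735…
Penalty: 12 × 1.75% × €1,989,790.00 = €417,855.90
Final settlement = outstanding balance + penalty = €86,454.6735… + €417,855.90 = €504,310.57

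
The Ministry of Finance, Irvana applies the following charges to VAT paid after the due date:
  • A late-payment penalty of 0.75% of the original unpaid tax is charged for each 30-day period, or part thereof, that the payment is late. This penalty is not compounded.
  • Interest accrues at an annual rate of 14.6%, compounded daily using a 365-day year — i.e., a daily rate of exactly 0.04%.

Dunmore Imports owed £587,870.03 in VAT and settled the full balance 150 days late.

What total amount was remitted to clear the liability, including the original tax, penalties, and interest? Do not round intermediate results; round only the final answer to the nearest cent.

Penalty periods: ⌈150/30⌉ = 5; penalty = 5 × 0.75% × £587,870.03 = £22,045.13…
Interest: £587,870.03 × ((1 + 0.0004)^150 − 1) = £587,870.03 × 0.06182381… = £36,344.3639…
Total = £587,870.03 + £22,045.1261… + £36,344.3639… = £646,259.52

£646,259.52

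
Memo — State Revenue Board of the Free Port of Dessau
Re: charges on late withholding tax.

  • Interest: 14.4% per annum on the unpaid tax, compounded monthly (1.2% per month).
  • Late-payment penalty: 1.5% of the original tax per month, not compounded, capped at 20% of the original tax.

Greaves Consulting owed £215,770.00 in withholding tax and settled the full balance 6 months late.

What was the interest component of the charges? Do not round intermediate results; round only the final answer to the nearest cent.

Interest: £215,770.00 × ((1 + 0.012)^6 − 1) = £215,770.00 × 0.0741949… = £16,009.0276…

£16,009.03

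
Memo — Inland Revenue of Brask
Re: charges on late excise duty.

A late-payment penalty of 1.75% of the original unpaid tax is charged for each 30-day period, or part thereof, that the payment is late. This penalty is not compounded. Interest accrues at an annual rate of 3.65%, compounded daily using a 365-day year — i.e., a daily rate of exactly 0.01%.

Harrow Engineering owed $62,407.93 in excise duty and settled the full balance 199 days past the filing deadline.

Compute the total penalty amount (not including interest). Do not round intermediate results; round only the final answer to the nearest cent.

Penalty periods: ⌈199/30⌉ = 7; penalty = 7 × 1.75% × $62,407.93 = $7,644.97…

$7,644.97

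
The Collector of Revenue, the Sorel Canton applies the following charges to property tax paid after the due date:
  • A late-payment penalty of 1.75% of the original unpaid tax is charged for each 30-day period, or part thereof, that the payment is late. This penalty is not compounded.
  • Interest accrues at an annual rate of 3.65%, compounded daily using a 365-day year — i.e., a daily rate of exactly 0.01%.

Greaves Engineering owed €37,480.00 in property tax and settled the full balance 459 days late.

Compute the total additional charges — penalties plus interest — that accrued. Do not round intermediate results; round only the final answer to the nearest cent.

€12,254.73

Penalty periods: ⌈459/30⌉ = 16; penalty = 16 × 1.75% × €37,480.00 = €10,494.40
Interest: €37,480.00 × ((1 + 0.0001)^459 − 1) = €37,480.00 × 0.04696731… = €1,760.3346…
Penalties + interest = €10,494.4000 + €1,760.3346… = €12,254.73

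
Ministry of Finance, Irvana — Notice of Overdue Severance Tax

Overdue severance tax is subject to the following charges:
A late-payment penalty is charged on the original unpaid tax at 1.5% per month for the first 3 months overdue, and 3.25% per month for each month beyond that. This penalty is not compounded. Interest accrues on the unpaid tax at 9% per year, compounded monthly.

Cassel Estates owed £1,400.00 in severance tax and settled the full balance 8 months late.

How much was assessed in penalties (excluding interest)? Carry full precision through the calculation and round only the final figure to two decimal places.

£290.50

Penalty, months 1–3: 3 × 1.5% × £1,400.00 = £63.00
Penalty, months 4–8: 5 × 3.25% × £1,400.00 = £227.50
Total penalty = £63.00 + £227.50 = £290.50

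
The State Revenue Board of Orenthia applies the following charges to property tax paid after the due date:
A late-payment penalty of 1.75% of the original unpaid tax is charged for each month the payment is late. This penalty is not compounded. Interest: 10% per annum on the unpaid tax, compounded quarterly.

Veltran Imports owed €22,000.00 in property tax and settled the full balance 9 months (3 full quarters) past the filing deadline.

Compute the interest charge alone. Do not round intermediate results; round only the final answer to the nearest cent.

Interest (10%/yr ÷ 4 = 2.5%/quarter): €22,000.00 × ((1 + 0.025)^3 − 1) = €1,691.5938…

€1,691.59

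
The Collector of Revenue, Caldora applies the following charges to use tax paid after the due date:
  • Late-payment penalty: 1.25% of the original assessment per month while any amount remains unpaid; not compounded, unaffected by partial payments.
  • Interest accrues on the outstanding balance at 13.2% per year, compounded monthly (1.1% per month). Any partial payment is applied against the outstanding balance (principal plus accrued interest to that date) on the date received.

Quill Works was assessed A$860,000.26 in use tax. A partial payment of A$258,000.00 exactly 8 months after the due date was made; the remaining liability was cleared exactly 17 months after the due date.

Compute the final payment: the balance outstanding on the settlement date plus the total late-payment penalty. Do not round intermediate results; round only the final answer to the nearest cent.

Balance at month 8: A$860,000.2600 × (1 + 0.011)^8 = A$938,658.9539…
After A$258,000.00 payment: A$938,658.9539… − A$258,000.00 = A$680,658.9539…
Balance at month 17: A$680,658.9539… × (1 + 0.011)^9 = A$751,086.5107…
Penalty: 17 × 1.25% × A$860,000.26 = A$182,750.06…
Final settlement = outstanding balance + penalty = A$751,086.5107… + A$182,750.06… = A$933,836.57

A$933,836.57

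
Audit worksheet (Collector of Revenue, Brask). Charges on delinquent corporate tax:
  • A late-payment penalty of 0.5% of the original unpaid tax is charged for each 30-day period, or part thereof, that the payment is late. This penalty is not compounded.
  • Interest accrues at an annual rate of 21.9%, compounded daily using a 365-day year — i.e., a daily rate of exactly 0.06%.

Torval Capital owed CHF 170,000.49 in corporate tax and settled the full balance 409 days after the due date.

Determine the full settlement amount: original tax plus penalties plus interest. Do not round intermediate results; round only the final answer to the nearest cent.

CHF 229,167.19

Penalty periods: ⌈409/30⌉ = 14; penalty = 14 × 0.5% × CHF 170,000.49 = CHF 11,900.03…
Interest: CHF 170,000.49 × ((1 + 0.0006)^409 − 1) = CHF 170,000.49 × 0.27803841… = CHF 47,266.6658…
Total = CHF 170,000.49 + CHF 11,900.0343 + CHF 47,266.6658… = CHF 229,167.19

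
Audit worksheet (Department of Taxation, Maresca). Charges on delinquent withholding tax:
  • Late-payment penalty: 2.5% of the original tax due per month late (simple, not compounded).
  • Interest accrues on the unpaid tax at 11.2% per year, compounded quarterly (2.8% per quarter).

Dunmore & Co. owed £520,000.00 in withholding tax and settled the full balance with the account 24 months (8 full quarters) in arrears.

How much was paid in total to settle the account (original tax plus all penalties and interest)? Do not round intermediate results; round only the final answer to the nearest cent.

Late-payment penalty: 24 × 2.5% × £520,000.00 = £312,000.00
Interest: £520,000.00 × ((1 + 0.028)^8 − 1) = £520,000.00 × 0.2472253… = £128,557.1640…
Total = £520,000.00 + £312,000.0000 + £128,557.1640… = £960,557.16

£960,557.16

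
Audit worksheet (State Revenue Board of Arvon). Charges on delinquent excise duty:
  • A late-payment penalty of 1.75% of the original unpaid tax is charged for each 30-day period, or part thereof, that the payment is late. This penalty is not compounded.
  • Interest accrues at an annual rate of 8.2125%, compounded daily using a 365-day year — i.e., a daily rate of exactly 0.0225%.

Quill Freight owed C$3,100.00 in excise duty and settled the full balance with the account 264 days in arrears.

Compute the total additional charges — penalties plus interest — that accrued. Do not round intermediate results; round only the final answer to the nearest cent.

C$677.95

Penalty periods: ⌈264/30⌉ = 9; penalty = 9 × 1.75% × C$3,100.00 = C$488.25
Interest: C$3,100.00 × ((1 + 0.000225)^264 − 1) = C$3,100.00 × 0.06119255… = C$189.6969…
Penalties + interest = C$488.2500 + C$189.6969… = C$677.95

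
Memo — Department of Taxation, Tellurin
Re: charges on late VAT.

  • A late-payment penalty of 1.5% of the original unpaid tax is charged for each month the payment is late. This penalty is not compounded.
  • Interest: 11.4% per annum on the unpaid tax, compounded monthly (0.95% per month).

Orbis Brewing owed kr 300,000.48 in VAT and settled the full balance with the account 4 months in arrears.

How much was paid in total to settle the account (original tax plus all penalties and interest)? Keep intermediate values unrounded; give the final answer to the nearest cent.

kr 329,564.01

Late-payment penalty = 1.5% × kr 300,000.48 × 4 mo = kr 18,000.03…
Interest: kr 300,000.48 × ((1 + 0.0095)^4 − 1) = kr 300,000.48 × 0.0385449… = kr 11,563.4998…
Total = kr 300,000.48 + kr 18,000.0288 + kr 11,563.4998… = kr 329,564.01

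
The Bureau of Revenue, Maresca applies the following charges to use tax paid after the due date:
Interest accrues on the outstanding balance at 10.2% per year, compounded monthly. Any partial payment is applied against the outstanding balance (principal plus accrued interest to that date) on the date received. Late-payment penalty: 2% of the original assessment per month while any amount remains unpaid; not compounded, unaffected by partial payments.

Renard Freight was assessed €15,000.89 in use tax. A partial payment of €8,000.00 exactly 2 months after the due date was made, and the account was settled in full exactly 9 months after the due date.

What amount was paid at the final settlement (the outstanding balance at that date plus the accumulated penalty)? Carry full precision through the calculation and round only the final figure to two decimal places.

€10,400.11

Monthly rate = 10.2% ÷ 12 = 0.85%
Balance at month 2: €15,000.8900 × (1 + 0.0085)^2 = €15,256.9889…
After €8,000.00 payment: €15,256.9889… − €8,000.00 = €7,256.9889…
Balance at month 9: €7,256.9889… × (1 + 0.0085)^7 = €7,699.9478…
Penalty: 9 × 2% × €15,000.89 = €2,700.16…
Final settlement = outstanding balance + penalty = €7,699.9478… + €2,700.16… = €10,400.11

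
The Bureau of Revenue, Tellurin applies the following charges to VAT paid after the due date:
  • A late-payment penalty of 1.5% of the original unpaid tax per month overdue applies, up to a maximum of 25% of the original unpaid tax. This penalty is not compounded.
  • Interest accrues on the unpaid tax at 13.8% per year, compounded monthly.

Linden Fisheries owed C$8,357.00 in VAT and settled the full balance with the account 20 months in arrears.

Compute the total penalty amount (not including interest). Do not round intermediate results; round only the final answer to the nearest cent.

Penalty (uncapped): 20 × 1.5% × C$8,357.00 = C$2,507.10; cap = 25% × C$8,357.00 = C$2,089.25 → penalty = C$2,089.25

C$2,089.25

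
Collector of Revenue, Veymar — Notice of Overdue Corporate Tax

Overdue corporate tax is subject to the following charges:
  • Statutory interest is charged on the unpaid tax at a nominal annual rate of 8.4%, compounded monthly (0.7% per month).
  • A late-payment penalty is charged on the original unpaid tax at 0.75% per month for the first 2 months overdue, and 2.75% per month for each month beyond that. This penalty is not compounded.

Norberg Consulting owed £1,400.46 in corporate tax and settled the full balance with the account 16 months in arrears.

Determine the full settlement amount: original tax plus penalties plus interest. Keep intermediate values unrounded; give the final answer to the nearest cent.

£2,126.01

Penalty, months 1–2: 2 × 0.75% × £1,400.46 = £21.01…
Penalty, months 3–16: 14 × 2.75% × £1,400.46 = £539.18…
Interest: £1,400.46 × ((1 + 0.007)^16 − 1) = £1,400.46 × 0.1180765… = £165.3614…
Total = £1,400.46 + £560.1840 + £165.3614… = £2,126.01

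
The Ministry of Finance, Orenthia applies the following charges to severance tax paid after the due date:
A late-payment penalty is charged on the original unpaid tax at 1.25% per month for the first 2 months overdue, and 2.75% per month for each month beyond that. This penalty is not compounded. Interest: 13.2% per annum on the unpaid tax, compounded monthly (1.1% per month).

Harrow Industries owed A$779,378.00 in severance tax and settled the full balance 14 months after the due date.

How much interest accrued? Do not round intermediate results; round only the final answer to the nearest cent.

Interest: A$779,378.00 × ((1 + 0.011)^14 − 1) = A$779,378.00 × 0.1655105… = A$128,995.2171…

A$128,995.22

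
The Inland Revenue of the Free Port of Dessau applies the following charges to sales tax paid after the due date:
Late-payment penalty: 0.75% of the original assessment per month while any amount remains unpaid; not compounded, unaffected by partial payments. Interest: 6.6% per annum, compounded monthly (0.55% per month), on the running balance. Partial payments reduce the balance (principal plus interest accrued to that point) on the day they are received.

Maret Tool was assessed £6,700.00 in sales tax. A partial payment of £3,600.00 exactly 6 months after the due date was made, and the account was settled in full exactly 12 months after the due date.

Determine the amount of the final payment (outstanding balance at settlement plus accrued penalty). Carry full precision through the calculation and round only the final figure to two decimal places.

£4,038.38

Balance at month 6: £6,700.0000 × (1 + 0.0055)^6 = £6,924.1625…
After £3,600.00 payment: £6,924.1625… − £3,600.00 = £3,324.1625…
Balance at month 12: £3,324.1625… × (1 + 0.0055)^6 = £3,435.3793…
Penalty: 12 × 0.75% × £6,700.00 = £603.00
Final settlement = outstanding balance + penalty = £3,435.3793… + £603.00 = £4,038.38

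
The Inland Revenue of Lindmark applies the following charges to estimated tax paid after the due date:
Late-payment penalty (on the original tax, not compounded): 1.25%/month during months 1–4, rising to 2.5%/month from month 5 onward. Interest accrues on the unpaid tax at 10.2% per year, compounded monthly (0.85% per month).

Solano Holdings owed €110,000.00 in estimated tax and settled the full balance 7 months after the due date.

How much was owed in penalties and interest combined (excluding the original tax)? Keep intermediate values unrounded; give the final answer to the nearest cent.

Penalty, months 1–4: 4 × 1.25% × €110,000.00 = €5,500.00
Penalty, months 5–7: 3 × 2.5% × €110,000.00 = €8,250.00
Interest: €110,000.00 × ((1 + 0.0085)^7 − 1) = €110,000.00 × 0.0610389… = €6,714.2821…
Penalties + interest = €13,750.0000 + €6,714.2821… = €20,464.28

€20,464.28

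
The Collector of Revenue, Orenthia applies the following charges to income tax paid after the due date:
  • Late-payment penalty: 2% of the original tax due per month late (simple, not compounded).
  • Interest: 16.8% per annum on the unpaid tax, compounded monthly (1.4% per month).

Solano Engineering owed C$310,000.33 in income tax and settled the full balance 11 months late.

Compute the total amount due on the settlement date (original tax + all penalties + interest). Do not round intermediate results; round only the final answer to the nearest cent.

C$429,426.62

Late-payment penalty: 11 × 2% × C$310,000.33 = C$68,200.07…
Interest: C$310,000.33 × ((1 + 0.014)^11 − 1) = C$310,000.33 × 0.1652457… = C$51,226.2182…
Total = C$310,000.33 + C$68,200.0726 + C$51,226.2182… = C$429,426.62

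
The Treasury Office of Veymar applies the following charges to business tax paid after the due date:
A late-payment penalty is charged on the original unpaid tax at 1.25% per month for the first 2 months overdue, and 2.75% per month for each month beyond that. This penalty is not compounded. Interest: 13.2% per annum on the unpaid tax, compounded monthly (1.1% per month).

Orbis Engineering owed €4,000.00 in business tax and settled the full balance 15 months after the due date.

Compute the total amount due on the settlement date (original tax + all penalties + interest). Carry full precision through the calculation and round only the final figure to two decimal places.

Penalty, months 1–2: 2 × 1.25% × €4,000.00 = €100.00
Penalty, months 3–15: 13 × 2.75% × €4,000.00 = €1,430.00
Interest: €4,000.00 × ((1 + 0.011)^15 − 1) = €4,000.00 × 0.1783311… = €713.3243…
Total = €4,000.00 + €1,530.0000 + €713.3243… = €6,243.32

€6,243.32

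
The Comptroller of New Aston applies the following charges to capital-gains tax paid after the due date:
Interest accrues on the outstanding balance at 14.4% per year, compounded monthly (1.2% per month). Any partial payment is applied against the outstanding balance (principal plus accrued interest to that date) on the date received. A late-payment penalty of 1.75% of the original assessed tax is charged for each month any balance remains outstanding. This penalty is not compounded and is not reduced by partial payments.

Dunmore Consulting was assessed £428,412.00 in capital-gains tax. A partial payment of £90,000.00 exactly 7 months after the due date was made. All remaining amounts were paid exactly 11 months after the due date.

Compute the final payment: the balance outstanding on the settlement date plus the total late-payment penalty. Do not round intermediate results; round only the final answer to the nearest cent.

Balance at month 7: £428,412.0000 × (1 + 0.012)^7 = £465,720.3494…
After £90,000.00 payment: £465,720.3494… − £90,000.00 = £375,720.3494…
Balance at month 11: £375,720.3494… × (1 + 0.012)^4 = £394,082.1533…
Penalty: 11 × 1.75% × £428,412.00 = £82,469.31
Final settlement = outstanding balance + penalty = £394,082.1533… + £82,469.31 = £476,551.46

£476,551.46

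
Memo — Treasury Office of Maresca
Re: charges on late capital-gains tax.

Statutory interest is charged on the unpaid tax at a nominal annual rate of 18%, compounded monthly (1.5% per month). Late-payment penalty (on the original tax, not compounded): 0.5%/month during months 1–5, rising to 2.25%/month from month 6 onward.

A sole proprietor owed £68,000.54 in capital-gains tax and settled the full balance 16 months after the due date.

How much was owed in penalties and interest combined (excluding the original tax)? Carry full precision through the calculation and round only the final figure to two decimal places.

£36,821.31

Penalty, months 1–5: 5 × 0.5% × £68,000.54 = £1,700.01…
Penalty, months 6–16: 11 × 2.25% × £68,000.54 = £16,830.13…
Interest: £68,000.54 × ((1 + 0.015)^16 − 1) = £68,000.54 × 0.2689855… = £18,291.1625…
Penalties + interest = £18,530.1472… + £18,291.1625… = £36,821.31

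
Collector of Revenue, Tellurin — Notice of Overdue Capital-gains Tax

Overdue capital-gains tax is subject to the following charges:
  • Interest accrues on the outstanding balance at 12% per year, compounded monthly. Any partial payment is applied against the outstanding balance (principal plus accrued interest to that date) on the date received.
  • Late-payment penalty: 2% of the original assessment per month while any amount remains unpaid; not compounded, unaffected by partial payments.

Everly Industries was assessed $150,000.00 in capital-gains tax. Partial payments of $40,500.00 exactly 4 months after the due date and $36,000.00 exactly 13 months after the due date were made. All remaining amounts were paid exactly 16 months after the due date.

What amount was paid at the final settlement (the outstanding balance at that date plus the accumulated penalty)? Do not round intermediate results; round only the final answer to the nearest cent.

$141,159.55

Monthly rate = 12% ÷ 12 = 1%
Balance at month 4: $150,000.0000 × (1 + 0.01)^4 = $156,090.6015
After $40,500.00 payment: $156,090.6015 − $40,500.00 = $115,590.6015
Balance at month 13: $115,590.6015 × (1 + 0.01)^9 = $126,419.7385…
After $36,000.00 payment: $126,419.7385… − $36,000.00 = $90,419.7385…
Balance at month 16: $90,419.7385… × (1 + 0.01)^3 = $93,159.5470…
Penalty: 16 × 2% × $150,000.00 = $48,000.00
Final settlement = outstanding balance + penalty = $93,159.5470… + $48,000.00 = $141,159.55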